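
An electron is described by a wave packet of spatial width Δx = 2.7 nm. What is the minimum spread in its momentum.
1.953 × 10^-26 kg·m/s

For a wave packet, the spatial width Δx and momentum spread Δp are related by the uncertainty principle:
ΔxΔp ≥ ℏ/2

The minimum momentum spread is:
Δp_min = ℏ/(2Δx)
Δp_min = (1.055e-34 J·s) / (2 × 2.700e-09 m)
Δp_min = 1.953e-26 kg·m/s

A wave packet cannot have both a well-defined position and well-defined momentum.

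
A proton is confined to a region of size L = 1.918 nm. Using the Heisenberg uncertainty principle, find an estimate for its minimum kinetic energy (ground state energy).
1.410 μeV

Using the uncertainty principle to estimate ground state energy:

1. The position uncertainty is approximately the confinement size:
   Δx ≈ L = 1.918e-09 m

2. From ΔxΔp ≥ ℏ/2, the minimum momentum uncertainty is:
   Δp ≈ ℏ/(2L) = 2.749e-26 kg·m/s

3. The kinetic energy is approximately:
   KE ≈ (Δp)²/(2m) = (2.749e-26)²/(2 × 1.673e-27 kg)
   KE ≈ 2.259e-25 J = 1.410 μeV

This is an order-of-magnitude estimate of the ground state energy.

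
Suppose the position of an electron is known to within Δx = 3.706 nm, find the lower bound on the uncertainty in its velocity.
15.619 km/s

Using the Heisenberg uncertainty principle and Δp = mΔv:
ΔxΔp ≥ ℏ/2
Δx(mΔv) ≥ ℏ/2

The minimum uncertainty in velocity is:
Δv_min = ℏ/(2mΔx)
Δv_min = (1.055e-34 J·s) / (2 × 9.109e-31 kg × 3.706e-09 m)
Δv_min = 1.562e+04 m/s = 15.619 km/s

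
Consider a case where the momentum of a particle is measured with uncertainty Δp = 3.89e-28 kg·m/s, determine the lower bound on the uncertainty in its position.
135.549 nm

Using the Heisenberg uncertainty principle:
ΔxΔp ≥ ℏ/2

The minimum uncertainty in position is:
Δx_min = ℏ/(2Δp)
Δx_min = (1.055e-34 J·s) / (2 × 3.890e-28 kg·m/s)
Δx_min = 1.355e-07 m = 135.549 nm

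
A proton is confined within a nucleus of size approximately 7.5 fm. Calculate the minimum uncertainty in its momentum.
7.030 × 10^-21 kg·m/s

Using the Heisenberg uncertainty principle:
ΔxΔp ≥ ℏ/2

With Δx ≈ L = 7.500e-15 m (the confinement size):
Δp_min = ℏ/(2Δx)
Δp_min = (1.055e-34 J·s) / (2 × 7.500e-15 m)
Δp_min = 7.030e-21 kg·m/s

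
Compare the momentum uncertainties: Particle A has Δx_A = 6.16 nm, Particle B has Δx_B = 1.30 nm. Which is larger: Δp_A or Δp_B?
Particle B has the larger minimum momentum uncertainty, by a factor of 4.74.

For each particle, the minimum momentum uncertainty is Δp_min = ℏ/(2Δx):

Particle A: Δp_A = ℏ/(2×6.160e-09 m) = 8.560e-27 kg·m/s
Particle B: Δp_B = ℏ/(2×1.300e-09 m) = 4.056e-26 kg·m/s

Ratio: Δp_B/Δp_A = 4.74

Since Δp_min ∝ 1/Δx, the particle with smaller position uncertainty (B) has larger momentum uncertainty.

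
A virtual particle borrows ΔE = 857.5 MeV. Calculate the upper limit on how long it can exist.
3.838 × 10^-25 s

Using the energy-time uncertainty principle:
ΔEΔt ≥ ℏ/2

For a virtual particle borrowing energy ΔE, the maximum lifetime is:
Δt_max = ℏ/(2ΔE)

Converting energy:
ΔE = 857.5 MeV = 1.374e-10 J

Δt_max = (1.055e-34 J·s) / (2 × 1.374e-10 J)
Δt_max = 3.838e-25 s = 3.838 × 10^-25 s

Virtual particles with higher borrowed energy exist for shorter times.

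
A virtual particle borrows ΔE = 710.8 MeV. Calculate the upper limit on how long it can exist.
4.630 × 10^-25 s

Using the energy-time uncertainty principle:
ΔEΔt ≥ ℏ/2

For a virtual particle borrowing energy ΔE, the maximum lifetime is:
Δt_max = ℏ/(2ΔE)

Converting energy:
ΔE = 710.8 MeV = 1.139e-10 J

Δt_max = (1.055e-34 J·s) / (2 × 1.139e-10 J)
Δt_max = 4.630e-25 s = 4.630 × 10^-25 s

Virtual particles with higher borrowed energy exist for shorter times.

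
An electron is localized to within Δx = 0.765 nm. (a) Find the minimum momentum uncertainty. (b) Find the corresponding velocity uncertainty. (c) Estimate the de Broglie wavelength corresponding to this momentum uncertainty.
(a) Δp_min = 6.893 × 10^-26 kg·m/s
(b) Δv_min = 75.665 km/s
(c) λ_dB = 9.613 nm

Step-by-step:

(a) From the uncertainty principle:
Δp_min = ℏ/(2Δx) = (1.055e-34 J·s)/(2 × 7.650e-10 m) = 6.893e-26 kg·m/s

(b) The velocity uncertainty:
Δv = Δp/m = (6.893e-26 kg·m/s)/(9.109e-31 kg) = 7.567e+04 m/s = 75.665 km/s

(c) The de Broglie wavelength for this momentum:
λ = h/p = (6.626e-34 J·s)/(6.893e-26 kg·m/s) = 9.613e-09 m = 9.613 nm

Note: The de Broglie wavelength is comparable to the localization size, as expected from wave-particle duality.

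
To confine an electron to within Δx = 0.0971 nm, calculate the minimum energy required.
1.010 eV

Localizing a particle requires giving it sufficient momentum uncertainty:

1. From uncertainty principle: Δp ≥ ℏ/(2Δx)
   Δp_min = (1.055e-34 J·s) / (2 × 9.710e-11 m)
   Δp_min = 5.430e-25 kg·m/s

2. This momentum uncertainty corresponds to kinetic energy:
   KE ≈ (Δp)²/(2m) = (5.430e-25)²/(2 × 9.109e-31 kg)
   KE = 1.619e-19 J = 1.010 eV

Tighter localization requires more energy.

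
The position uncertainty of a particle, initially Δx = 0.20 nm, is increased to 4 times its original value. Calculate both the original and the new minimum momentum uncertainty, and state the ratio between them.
Original Δp_min = 2.636 × 10^-25 kg·m/s; new Δp'_min = 6.591 × 10^-26 kg·m/s; ratio Δp'_min/Δp_min = 1/4.

From the uncertainty principle ΔxΔp ≥ ℏ/2, the minimum momentum uncertainty is Δp_min = ℏ/(2Δx).

Original (Δx = 0.20 nm = 2.000e-10 m):
Δp_min = (1.055e-34 J·s)/(2 × 2.000e-10 m) = 2.636e-25 kg·m/s

When Δx → 4Δx:
Δp'_min = ℏ/(2 × 4Δx) = (1/4) × ℏ/(2Δx) = (1/4) × Δp_min
Δp'_min = 1/4 × 2.636e-25 kg·m/s = 6.591e-26 kg·m/s

Since Δp_min ∝ 1/Δx, when Δx is increased to 4 times its original value, Δp_min decreases to 1/4 of its original value.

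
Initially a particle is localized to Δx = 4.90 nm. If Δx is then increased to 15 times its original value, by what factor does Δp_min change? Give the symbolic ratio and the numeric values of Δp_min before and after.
Original Δp_min = 1.076 × 10^-26 kg·m/s; new Δp'_min = 7.174 × 10^-28 kg·m/s; ratio Δp'_min/Δp_min = 1/15.

From the uncertainty principle ΔxΔp ≥ ℏ/2, the minimum momentum uncertainty is Δp_min = ℏ/(2Δx).

Original (Δx = 4.90 nm = 4.900e-09 m):
Δp_min = (1.055e-34 J·s)/(2 × 4.900e-09 m) = 1.076e-26 kg·m/s

When Δx → 15Δx:
Δp'_min = ℏ/(2 × 15Δx) = (1/15) × ℏ/(2Δx) = (1/15) × Δp_min
Δp'_min = 1/15 × 1.076e-26 kg·m/s = 7.174e-28 kg·m/s

Since Δp_min ∝ 1/Δx, when Δx is increased to 15 times its original value, Δp_min decreases to 1/15 of its original value.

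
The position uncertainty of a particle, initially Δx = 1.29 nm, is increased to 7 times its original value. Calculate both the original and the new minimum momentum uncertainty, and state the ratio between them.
Original Δp_min = 4.087 × 10^-26 kg·m/s; new Δp'_min = 5.839 × 10^-27 kg·m/s; ratio Δp'_min/Δp_min = 1/7.

From the uncertainty principle ΔxΔp ≥ ℏ/2, the minimum momentum uncertainty is Δp_min = ℏ/(2Δx).

Original (Δx = 1.29 nm = 1.290e-09 m):
Δp_min = (1.055e-34 J·s)/(2 × 1.290e-09 m) = 4.087e-26 kg·m/s

When Δx → 7Δx:
Δp'_min = ℏ/(2 × 7Δx) = (1/7) × ℏ/(2Δx) = (1/7) × Δp_min
Δp'_min = 1/7 × 4.087e-26 kg·m/s = 5.839e-27 kg·m/s

Since Δp_min ∝ 1/Δx, when Δx is increased to 7 times its original value, Δp_min decreases to 1/7 of its original value.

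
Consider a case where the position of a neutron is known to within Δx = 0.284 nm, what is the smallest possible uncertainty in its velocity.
110.849 m/s

Using the Heisenberg uncertainty principle and Δp = mΔv:
ΔxΔp ≥ ℏ/2
Δx(mΔv) ≥ ℏ/2

The minimum uncertainty in velocity is:
Δv_min = ℏ/(2mΔx)
Δv_min = (1.055e-34 J·s) / (2 × 1.675e-27 kg × 2.840e-10 m)
Δv_min = 1.108e+02 m/s = 110.849 m/s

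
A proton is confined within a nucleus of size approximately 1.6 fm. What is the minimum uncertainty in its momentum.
3.296 × 10^-20 kg·m/s

Using the Heisenberg uncertainty principle:
ΔxΔp ≥ ℏ/2

With Δx ≈ L = 1.600e-15 m (the confinement size):
Δp_min = ℏ/(2Δx)
Δp_min = (1.055e-34 J·s) / (2 × 1.600e-15 m)
Δp_min = 3.296e-20 kg·m/s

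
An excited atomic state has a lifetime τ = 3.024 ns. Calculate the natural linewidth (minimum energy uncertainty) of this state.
108.831 neV

Using the energy-time uncertainty principle:
ΔEΔt ≥ ℏ/2

The lifetime τ represents the time uncertainty Δt.
The natural linewidth (minimum energy uncertainty) is:

ΔE = ℏ/(2τ)
ΔE = (1.055e-34 J·s) / (2 × 3.024e-09 s)
ΔE = 1.744e-26 J = 108.831 neV

This natural linewidth limits the precision of spectroscopic measurements.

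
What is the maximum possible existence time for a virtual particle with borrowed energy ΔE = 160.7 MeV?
2.048 ys

Using the energy-time uncertainty principle:
ΔEΔt ≥ ℏ/2

For a virtual particle borrowing energy ΔE, the maximum lifetime is:
Δt_max = ℏ/(2ΔE)

Converting energy:
ΔE = 160.7 MeV = 2.575e-11 J

Δt_max = (1.055e-34 J·s) / (2 × 2.575e-11 J)
Δt_max = 2.048e-24 s = 2.048 ys

Virtual particles with higher borrowed energy exist for shorter times.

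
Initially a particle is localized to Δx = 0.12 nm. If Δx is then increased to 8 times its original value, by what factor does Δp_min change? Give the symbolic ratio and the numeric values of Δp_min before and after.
Original Δp_min = 4.394 × 10^-25 kg·m/s; new Δp'_min = 5.493 × 10^-26 kg·m/s; ratio Δp'_min/Δp_min = 1/8.

From the uncertainty principle ΔxΔp ≥ ℏ/2, the minimum momentum uncertainty is Δp_min = ℏ/(2Δx).

Original (Δx = 0.12 nm = 1.200e-10 m):
Δp_min = (1.055e-34 J·s)/(2 × 1.200e-10 m) = 4.394e-25 kg·m/s

When Δx → 8Δx:
Δp'_min = ℏ/(2 × 8Δx) = (1/8) × ℏ/(2Δx) = (1/8) × Δp_min
Δp'_min = 1/8 × 4.394e-25 kg·m/s = 5.493e-26 kg·m/s

Since Δp_min ∝ 1/Δx, when Δx is increased to 8 times its original value, Δp_min decreases to 1/8 of its original value.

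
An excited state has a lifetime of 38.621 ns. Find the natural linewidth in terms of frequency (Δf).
2.060 MHz

Using the energy-time uncertainty principle and E = hf:
ΔEΔt ≥ ℏ/2
hΔf·Δt ≥ ℏ/2

The minimum frequency uncertainty is:
Δf = ℏ/(2hτ) = 1/(4πτ)
Δf = 1/(4π × 3.862e-08 s)
Δf = 2.060e+06 Hz = 2.060 MHz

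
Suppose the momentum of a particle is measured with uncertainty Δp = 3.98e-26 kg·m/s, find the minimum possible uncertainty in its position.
1.325 nm

Using the Heisenberg uncertainty principle:
ΔxΔp ≥ ℏ/2

The minimum uncertainty in position is:
Δx_min = ℏ/(2Δp)
Δx_min = (1.055e-34 J·s) / (2 × 3.980e-26 kg·m/s)
Δx_min = 1.325e-09 m = 1.325 nm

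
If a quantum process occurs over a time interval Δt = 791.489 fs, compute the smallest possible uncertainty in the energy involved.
415.806 μeV

Using the energy-time uncertainty principle:
ΔEΔt ≥ ℏ/2

The minimum uncertainty in energy is:
ΔE_min = ℏ/(2Δt)
ΔE_min = (1.055e-34 J·s) / (2 × 7.915e-13 s)
ΔE_min = 6.662e-23 J = 415.806 μeV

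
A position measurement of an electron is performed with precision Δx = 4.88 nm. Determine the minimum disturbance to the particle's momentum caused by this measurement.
1.081 × 10^-26 kg·m/s

The uncertainty principle implies that measuring position disturbs momentum:
ΔxΔp ≥ ℏ/2

When we measure position with precision Δx, we necessarily introduce a momentum uncertainty:
Δp ≥ ℏ/(2Δx)
Δp_min = (1.055e-34 J·s) / (2 × 4.880e-09 m)
Δp_min = 1.081e-26 kg·m/s

The more precisely we measure position, the greater the momentum disturbance.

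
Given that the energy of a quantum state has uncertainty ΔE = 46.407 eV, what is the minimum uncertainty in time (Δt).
7.092 as

Using the energy-time uncertainty principle:
ΔEΔt ≥ ℏ/2

The minimum uncertainty in time is:
Δt_min = ℏ/(2ΔE)
Δt_min = (1.055e-34 J·s) / (2 × 7.435e-18 J)
Δt_min = 7.092e-18 s = 7.092 as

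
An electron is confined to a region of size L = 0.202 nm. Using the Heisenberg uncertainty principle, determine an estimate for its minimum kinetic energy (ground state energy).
233.432 meV

Using the uncertainty principle to estimate ground state energy:

1. The position uncertainty is approximately the confinement size:
   Δx ≈ L = 2.020e-10 m

2. From ΔxΔp ≥ ℏ/2, the minimum momentum uncertainty is:
   Δp ≈ ℏ/(2L) = 2.610e-25 kg·m/s

3. The kinetic energy is approximately:
   KE ≈ (Δp)²/(2m) = (2.610e-25)²/(2 × 9.109e-31 kg)
   KE ≈ 3.740e-20 J = 233.432 meV

This is an order-of-magnitude estimate of the ground state energy.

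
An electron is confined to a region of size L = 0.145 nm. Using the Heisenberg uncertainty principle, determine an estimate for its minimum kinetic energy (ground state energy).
453.030 meV

Using the uncertainty principle to estimate ground state energy:

1. The position uncertainty is approximately the confinement size:
   Δx ≈ L = 1.450e-10 m

2. From ΔxΔp ≥ ℏ/2, the minimum momentum uncertainty is:
   Δp ≈ ℏ/(2L) = 3.636e-25 kg·m/s

3. The kinetic energy is approximately:
   KE ≈ (Δp)²/(2m) = (3.636e-25)²/(2 × 9.109e-31 kg)
   KE ≈ 7.258e-20 J = 453.030 meV

This is an order-of-magnitude estimate of the ground state energy.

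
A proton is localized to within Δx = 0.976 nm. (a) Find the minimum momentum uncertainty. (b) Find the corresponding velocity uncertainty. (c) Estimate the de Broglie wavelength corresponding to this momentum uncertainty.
(a) Δp_min = 5.403 × 10^-26 kg·m/s
(b) Δv_min = 32.300 m/s
(c) λ_dB = 12.265 nm

Step-by-step:

(a) From the uncertainty principle:
Δp_min = ℏ/(2Δx) = (1.055e-34 J·s)/(2 × 9.760e-10 m) = 5.403e-26 kg·m/s

(b) The velocity uncertainty:
Δv = Δp/m = (5.403e-26 kg·m/s)/(1.673e-27 kg) = 3.230e+01 m/s = 32.300 m/s

(c) The de Broglie wavelength for this momentum:
λ = h/p = (6.626e-34 J·s)/(5.403e-26 kg·m/s) = 1.226e-08 m = 12.265 nm

Note: The de Broglie wavelength is comparable to the localization size, as expected from wave-particle duality.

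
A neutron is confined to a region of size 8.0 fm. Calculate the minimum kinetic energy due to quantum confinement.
80.942 keV

Using the uncertainty principle:

1. Position uncertainty: Δx ≈ 8.000e-15 m
2. Minimum momentum uncertainty: Δp = ℏ/(2Δx) = 6.591e-21 kg·m/s
3. Minimum kinetic energy:
   KE = (Δp)²/(2m) = (6.591e-21)²/(2 × 1.675e-27 kg)
   KE = 1.297e-14 J = 80.942 keV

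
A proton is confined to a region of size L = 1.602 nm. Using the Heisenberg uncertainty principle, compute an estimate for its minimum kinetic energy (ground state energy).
2.021 μeV

Using the uncertainty principle to estimate ground state energy:

1. The position uncertainty is approximately the confinement size:
   Δx ≈ L = 1.602e-09 m

2. From ΔxΔp ≥ ℏ/2, the minimum momentum uncertainty is:
   Δp ≈ ℏ/(2L) = 3.291e-26 kg·m/s

3. The kinetic energy is approximately:
   KE ≈ (Δp)²/(2m) = (3.291e-26)²/(2 × 1.673e-27 kg)
   KE ≈ 3.238e-25 J = 2.021 μeV

This is an order-of-magnitude estimate of the ground state energy.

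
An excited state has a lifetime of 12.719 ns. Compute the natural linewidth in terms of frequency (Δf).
6.257 MHz

Using the energy-time uncertainty principle and E = hf:
ΔEΔt ≥ ℏ/2
hΔf·Δt ≥ ℏ/2

The minimum frequency uncertainty is:
Δf = ℏ/(2hτ) = 1/(4πτ)
Δf = 1/(4π × 1.272e-08 s)
Δf = 6.257e+06 Hz = 6.257 MHz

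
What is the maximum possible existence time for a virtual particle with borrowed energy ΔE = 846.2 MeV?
3.889 × 10^-25 s

Using the energy-time uncertainty principle:
ΔEΔt ≥ ℏ/2

For a virtual particle borrowing energy ΔE, the maximum lifetime is:
Δt_max = ℏ/(2ΔE)

Converting energy:
ΔE = 846.2 MeV = 1.356e-10 J

Δt_max = (1.055e-34 J·s) / (2 × 1.356e-10 J)
Δt_max = 3.889e-25 s = 3.889 × 10^-25 s

Virtual particles with higher borrowed energy exist for shorter times.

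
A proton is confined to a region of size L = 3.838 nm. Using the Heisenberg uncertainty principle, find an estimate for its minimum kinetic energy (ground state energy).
352.163 neV

Using the uncertainty principle to estimate ground state energy:

1. The position uncertainty is approximately the confinement size:
   Δx ≈ L = 3.838e-09 m

2. From ΔxΔp ≥ ℏ/2, the minimum momentum uncertainty is:
   Δp ≈ ℏ/(2L) = 1.374e-26 kg·m/s

3. The kinetic energy is approximately:
   KE ≈ (Δp)²/(2m) = (1.374e-26)²/(2 × 1.673e-27 kg)
   KE ≈ 5.642e-26 J = 352.163 neV

This is an order-of-magnitude estimate of the ground state energy.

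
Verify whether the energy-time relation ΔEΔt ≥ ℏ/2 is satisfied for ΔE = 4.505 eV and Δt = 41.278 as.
No, it violates the uncertainty relation.

Calculate the product ΔEΔt:
ΔE = 4.505 eV = 7.218e-19 J
ΔEΔt = (7.218e-19 J) × (4.128e-17 s)
ΔEΔt = 2.979e-35 J·s

Compare to the minimum allowed value ℏ/2:
ℏ/2 = 5.273e-35 J·s

Since ΔEΔt = 2.979e-35 J·s < 5.273e-35 J·s = ℏ/2,
this violates the uncertainty relation.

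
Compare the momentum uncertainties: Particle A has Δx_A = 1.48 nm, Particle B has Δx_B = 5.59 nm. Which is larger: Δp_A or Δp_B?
Particle A has the larger minimum momentum uncertainty, by a factor of 3.78.

For each particle, the minimum momentum uncertainty is Δp_min = ℏ/(2Δx):

Particle A: Δp_A = ℏ/(2×1.480e-09 m) = 3.563e-26 kg·m/s
Particle B: Δp_B = ℏ/(2×5.590e-09 m) = 9.433e-27 kg·m/s

Ratio: Δp_A/Δp_B = 3.78

Since Δp_min ∝ 1/Δx, the particle with smaller position uncertainty (A) has larger momentum uncertainty.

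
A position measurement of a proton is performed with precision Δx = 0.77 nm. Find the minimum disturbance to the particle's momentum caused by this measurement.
6.848 × 10^-26 kg·m/s

The uncertainty principle implies that measuring position disturbs momentum:
ΔxΔp ≥ ℏ/2

When we measure position with precision Δx, we necessarily introduce a momentum uncertainty:
Δp ≥ ℏ/(2Δx)
Δp_min = (1.055e-34 J·s) / (2 × 7.700e-10 m)
Δp_min = 6.848e-26 kg·m/s

The more precisely we measure position, the greater the momentum disturbance.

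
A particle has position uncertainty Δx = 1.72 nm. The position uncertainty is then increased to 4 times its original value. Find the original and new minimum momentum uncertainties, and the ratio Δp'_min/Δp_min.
Original Δp_min = 3.066 × 10^-26 kg·m/s; new Δp'_min = 7.664 × 10^-27 kg·m/s; ratio Δp'_min/Δp_min = 1/4.

From the uncertainty principle ΔxΔp ≥ ℏ/2, the minimum momentum uncertainty is Δp_min = ℏ/(2Δx).

Original (Δx = 1.72 nm = 1.720e-09 m):
Δp_min = (1.055e-34 J·s)/(2 × 1.720e-09 m) = 3.066e-26 kg·m/s

When Δx → 4Δx:
Δp'_min = ℏ/(2 × 4Δx) = (1/4) × ℏ/(2Δx) = (1/4) × Δp_min
Δp'_min = 1/4 × 3.066e-26 kg·m/s = 7.664e-27 kg·m/s

Since Δp_min ∝ 1/Δx, when Δx is increased to 4 times its original value, Δp_min decreases to 1/4 of its original value.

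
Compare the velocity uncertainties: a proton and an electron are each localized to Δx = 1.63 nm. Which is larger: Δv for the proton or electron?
The electron has the larger minimum velocity uncertainty, by a ratio of 1836.2.

For both particles, Δp_min = ℏ/(2Δx) = 3.235e-26 kg·m/s (same for both).

The velocity uncertainty is Δv = Δp/m:
- proton: Δv = 3.235e-26 / 1.673e-27 = 1.934e+01 m/s = 19.340 m/s
- electron: Δv = 3.235e-26 / 9.109e-31 = 3.551e+04 m/s = 35.512 km/s

Ratio: 3.551e+04 / 1.934e+01 = 1836.2

The lighter particle has larger velocity uncertainty because Δv ∝ 1/m.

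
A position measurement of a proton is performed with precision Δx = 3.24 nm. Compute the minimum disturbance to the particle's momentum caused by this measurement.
1.627 × 10^-26 kg·m/s

The uncertainty principle implies that measuring position disturbs momentum:
ΔxΔp ≥ ℏ/2

When we measure position with precision Δx, we necessarily introduce a momentum uncertainty:
Δp ≥ ℏ/(2Δx)
Δp_min = (1.055e-34 J·s) / (2 × 3.240e-09 m)
Δp_min = 1.627e-26 kg·m/s

The more precisely we measure position, the greater the momentum disturbance.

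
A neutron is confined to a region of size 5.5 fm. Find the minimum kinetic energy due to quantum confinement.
171.250 keV

Using the uncertainty principle:

1. Position uncertainty: Δx ≈ 5.500e-15 m
2. Minimum momentum uncertainty: Δp = ℏ/(2Δx) = 9.587e-21 kg·m/s
3. Minimum kinetic energy:
   KE = (Δp)²/(2m) = (9.587e-21)²/(2 × 1.675e-27 kg)
   KE = 2.744e-14 J = 171.250 keV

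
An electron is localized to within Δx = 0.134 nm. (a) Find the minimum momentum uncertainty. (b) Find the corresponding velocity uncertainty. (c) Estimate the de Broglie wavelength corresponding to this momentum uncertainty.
(a) Δp_min = 3.935 × 10^-25 kg·m/s
(b) Δv_min = 431.969 km/s
(c) λ_dB = 1.684 nm

Step-by-step:

(a) From the uncertainty principle:
Δp_min = ℏ/(2Δx) = (1.055e-34 J·s)/(2 × 1.340e-10 m) = 3.935e-25 kg·m/s

(b) The velocity uncertainty:
Δv = Δp/m = (3.935e-25 kg·m/s)/(9.109e-31 kg) = 4.320e+05 m/s = 431.969 km/s

(c) The de Broglie wavelength for this momentum:
λ = h/p = (6.626e-34 J·s)/(3.935e-25 kg·m/s) = 1.684e-09 m = 1.684 nm

Note: The de Broglie wavelength is comparable to the localization size, as expected from wave-particle duality.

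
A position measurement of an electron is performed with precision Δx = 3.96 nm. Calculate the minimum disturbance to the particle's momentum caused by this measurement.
1.332 × 10^-26 kg·m/s

The uncertainty principle implies that measuring position disturbs momentum:
ΔxΔp ≥ ℏ/2

When we measure position with precision Δx, we necessarily introduce a momentum uncertainty:
Δp ≥ ℏ/(2Δx)
Δp_min = (1.055e-34 J·s) / (2 × 3.960e-09 m)
Δp_min = 1.332e-26 kg·m/s

The more precisely we measure position, the greater the momentum disturbance.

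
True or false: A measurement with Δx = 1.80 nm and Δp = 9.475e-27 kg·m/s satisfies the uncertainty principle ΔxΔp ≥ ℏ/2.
No, it violates the uncertainty principle (impossible measurement).

Calculate the product ΔxΔp:
ΔxΔp = (1.800e-09 m) × (9.475e-27 kg·m/s)
ΔxΔp = 1.706e-35 J·s

Compare to the minimum allowed value ℏ/2:
ℏ/2 = 5.273e-35 J·s

Since ΔxΔp = 1.706e-35 J·s < 5.273e-35 J·s = ℏ/2,
the measurement violates the uncertainty principle.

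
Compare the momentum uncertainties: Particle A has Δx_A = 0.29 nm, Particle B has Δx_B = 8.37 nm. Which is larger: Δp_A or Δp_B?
Particle A has the larger minimum momentum uncertainty, by a factor of 28.86.

For each particle, the minimum momentum uncertainty is Δp_min = ℏ/(2Δx):

Particle A: Δp_A = ℏ/(2×2.900e-10 m) = 1.818e-25 kg·m/s
Particle B: Δp_B = ℏ/(2×8.370e-09 m) = 6.300e-27 kg·m/s

Ratio: Δp_A/Δp_B = 28.86

Since Δp_min ∝ 1/Δx, the particle with smaller position uncertainty (A) has larger momentum uncertainty.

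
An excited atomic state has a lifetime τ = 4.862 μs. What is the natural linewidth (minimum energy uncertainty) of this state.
67.689 peV

Using the energy-time uncertainty principle:
ΔEΔt ≥ ℏ/2

The lifetime τ represents the time uncertainty Δt.
The natural linewidth (minimum energy uncertainty) is:

ΔE = ℏ/(2τ)
ΔE = (1.055e-34 J·s) / (2 × 4.862e-06 s)
ΔE = 1.085e-29 J = 67.689 peV

This natural linewidth limits the precision of spectroscopic measurements.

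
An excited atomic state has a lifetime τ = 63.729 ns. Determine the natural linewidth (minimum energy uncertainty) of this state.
5.164 neV

Using the energy-time uncertainty principle:
ΔEΔt ≥ ℏ/2

The lifetime τ represents the time uncertainty Δt.
The natural linewidth (minimum energy uncertainty) is:

ΔE = ℏ/(2τ)
ΔE = (1.055e-34 J·s) / (2 × 6.373e-08 s)
ΔE = 8.274e-28 J = 5.164 neV

This natural linewidth limits the precision of spectroscopic measurements.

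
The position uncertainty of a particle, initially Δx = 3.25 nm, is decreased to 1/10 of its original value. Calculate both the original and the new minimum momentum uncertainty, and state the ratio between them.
Original Δp_min = 1.622 × 10^-26 kg·m/s; new Δp'_min = 1.622 × 10^-25 kg·m/s; ratio Δp'_min/Δp_min = 10.

From the uncertainty principle ΔxΔp ≥ ℏ/2, the minimum momentum uncertainty is Δp_min = ℏ/(2Δx).

Original (Δx = 3.25 nm = 3.250e-09 m):
Δp_min = (1.055e-34 J·s)/(2 × 3.250e-09 m) = 1.622e-26 kg·m/s

When Δx → (1/10)Δx:
Δp'_min = ℏ/(2 × (1/10)Δx) = 10 × ℏ/(2Δx) = 10 × Δp_min
Δp'_min = 10 × 1.622e-26 kg·m/s = 1.622e-25 kg·m/s

Since Δp_min ∝ 1/Δx, when Δx is decreased to 1/10 of its original value, Δp_min increases to 10 times its original value.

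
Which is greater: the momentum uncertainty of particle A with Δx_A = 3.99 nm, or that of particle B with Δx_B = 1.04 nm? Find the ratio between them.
Particle B has the larger minimum momentum uncertainty, by a factor of 3.84.

For each particle, the minimum momentum uncertainty is Δp_min = ℏ/(2Δx):

Particle A: Δp_A = ℏ/(2×3.990e-09 m) = 1.322e-26 kg·m/s
Particle B: Δp_B = ℏ/(2×1.040e-09 m) = 5.070e-26 kg·m/s

Ratio: Δp_B/Δp_A = 3.84

Since Δp_min ∝ 1/Δx, the particle with smaller position uncertainty (B) has larger momentum uncertainty.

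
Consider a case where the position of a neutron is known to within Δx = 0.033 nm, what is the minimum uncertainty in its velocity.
953.973 m/s

Using the Heisenberg uncertainty principle and Δp = mΔv:
ΔxΔp ≥ ℏ/2
Δx(mΔv) ≥ ℏ/2

The minimum uncertainty in velocity is:
Δv_min = ℏ/(2mΔx)
Δv_min = (1.055e-34 J·s) / (2 × 1.675e-27 kg × 3.300e-11 m)
Δv_min = 9.540e+02 m/s = 953.973 m/s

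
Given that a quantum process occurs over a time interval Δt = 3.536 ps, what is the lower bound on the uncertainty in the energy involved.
93.073 μeV

Using the energy-time uncertainty principle:
ΔEΔt ≥ ℏ/2

The minimum uncertainty in energy is:
ΔE_min = ℏ/(2Δt)
ΔE_min = (1.055e-34 J·s) / (2 × 3.536e-12 s)
ΔE_min = 1.491e-23 J = 93.073 μeV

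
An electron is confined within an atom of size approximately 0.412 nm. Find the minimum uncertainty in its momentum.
1.280 × 10^-25 kg·m/s

Using the Heisenberg uncertainty principle:
ΔxΔp ≥ ℏ/2

With Δx ≈ L = 4.120e-10 m (the confinement size):
Δp_min = ℏ/(2Δx)
Δp_min = (1.055e-34 J·s) / (2 × 4.120e-10 m)
Δp_min = 1.280e-25 kg·m/s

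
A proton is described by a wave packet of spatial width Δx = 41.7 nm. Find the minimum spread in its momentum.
1.264 × 10^-27 kg·m/s

For a wave packet, the spatial width Δx and momentum spread Δp are related by the uncertainty principle:
ΔxΔp ≥ ℏ/2

The minimum momentum spread is:
Δp_min = ℏ/(2Δx)
Δp_min = (1.055e-34 J·s) / (2 × 4.170e-08 m)
Δp_min = 1.264e-27 kg·m/s

A wave packet cannot have both a well-defined position and well-defined momentum.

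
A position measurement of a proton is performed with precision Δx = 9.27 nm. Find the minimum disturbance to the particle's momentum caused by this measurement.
5.688 × 10^-27 kg·m/s

The uncertainty principle implies that measuring position disturbs momentum:
ΔxΔp ≥ ℏ/2

When we measure position with precision Δx, we necessarily introduce a momentum uncertainty:
Δp ≥ ℏ/(2Δx)
Δp_min = (1.055e-34 J·s) / (2 × 9.270e-09 m)
Δp_min = 5.688e-27 kg·m/s

The more precisely we measure position, the greater the momentum disturbance.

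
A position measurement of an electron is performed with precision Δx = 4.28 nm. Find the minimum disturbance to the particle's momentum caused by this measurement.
1.232 × 10^-26 kg·m/s

The uncertainty principle implies that measuring position disturbs momentum:
ΔxΔp ≥ ℏ/2

When we measure position with precision Δx, we necessarily introduce a momentum uncertainty:
Δp ≥ ℏ/(2Δx)
Δp_min = (1.055e-34 J·s) / (2 × 4.280e-09 m)
Δp_min = 1.232e-26 kg·m/s

The more precisely we measure position, the greater the momentum disturbance.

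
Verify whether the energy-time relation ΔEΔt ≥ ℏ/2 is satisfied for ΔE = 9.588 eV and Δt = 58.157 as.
Yes, it satisfies the uncertainty relation.

Calculate the product ΔEΔt:
ΔE = 9.588 eV = 1.536e-18 J
ΔEΔt = (1.536e-18 J) × (5.816e-17 s)
ΔEΔt = 8.934e-35 J·s

Compare to the minimum allowed value ℏ/2:
ℏ/2 = 5.273e-35 J·s

Since ΔEΔt = 8.934e-35 J·s ≥ 5.273e-35 J·s = ℏ/2,
this satisfies the uncertainty relation.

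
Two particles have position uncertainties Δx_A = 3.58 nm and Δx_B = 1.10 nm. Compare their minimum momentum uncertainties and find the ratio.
Particle B has the larger minimum momentum uncertainty, by a factor of 3.25.

For each particle, the minimum momentum uncertainty is Δp_min = ℏ/(2Δx):

Particle A: Δp_A = ℏ/(2×3.580e-09 m) = 1.473e-26 kg·m/s
Particle B: Δp_B = ℏ/(2×1.100e-09 m) = 4.794e-26 kg·m/s

Ratio: Δp_B/Δp_A = 3.25

Since Δp_min ∝ 1/Δx, the particle with smaller position uncertainty (B) has larger momentum uncertainty.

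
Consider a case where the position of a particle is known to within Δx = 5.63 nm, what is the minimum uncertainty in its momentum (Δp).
9.366 × 10^-27 kg·m/s

Using the Heisenberg uncertainty principle:
ΔxΔp ≥ ℏ/2

The minimum uncertainty in momentum is:
Δp_min = ℏ/(2Δx)
Δp_min = (1.055e-34 J·s) / (2 × 5.630e-09 m)
Δp_min = 9.366e-27 kg·m/s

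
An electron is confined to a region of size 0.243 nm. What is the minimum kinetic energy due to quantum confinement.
161.306 meV

Using the uncertainty principle:

1. Position uncertainty: Δx ≈ 2.430e-10 m
2. Minimum momentum uncertainty: Δp = ℏ/(2Δx) = 2.170e-25 kg·m/s
3. Minimum kinetic energy:
   KE = (Δp)²/(2m) = (2.170e-25)²/(2 × 9.109e-31 kg)
   KE = 2.584e-20 J = 161.306 meV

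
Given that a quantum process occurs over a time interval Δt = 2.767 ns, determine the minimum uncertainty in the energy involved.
118.940 neV

Using the energy-time uncertainty principle:
ΔEΔt ≥ ℏ/2

The minimum uncertainty in energy is:
ΔE_min = ℏ/(2Δt)
ΔE_min = (1.055e-34 J·s) / (2 × 2.767e-09 s)
ΔE_min = 1.906e-26 J = 118.940 neV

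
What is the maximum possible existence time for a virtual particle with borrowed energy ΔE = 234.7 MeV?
1.402 ys

Using the energy-time uncertainty principle:
ΔEΔt ≥ ℏ/2

For a virtual particle borrowing energy ΔE, the maximum lifetime is:
Δt_max = ℏ/(2ΔE)

Converting energy:
ΔE = 234.7 MeV = 3.760e-11 J

Δt_max = (1.055e-34 J·s) / (2 × 3.760e-11 J)
Δt_max = 1.402e-24 s = 1.402 ys

Virtual particles with higher borrowed energy exist for shorter times.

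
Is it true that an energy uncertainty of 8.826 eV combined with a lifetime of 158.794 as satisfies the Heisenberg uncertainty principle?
Yes, it satisfies the uncertainty relation.

Calculate the product ΔEΔt:
ΔE = 8.826 eV = 1.414e-18 J
ΔEΔt = (1.414e-18 J) × (1.588e-16 s)
ΔEΔt = 2.245e-34 J·s

Compare to the minimum allowed value ℏ/2:
ℏ/2 = 5.273e-35 J·s

Since ΔEΔt = 2.245e-34 J·s ≥ 5.273e-35 J·s = ℏ/2,
this satisfies the uncertainty relation.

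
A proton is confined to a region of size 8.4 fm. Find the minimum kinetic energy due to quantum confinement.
73.518 keV

Using the uncertainty principle:

1. Position uncertainty: Δx ≈ 8.400e-15 m
2. Minimum momentum uncertainty: Δp = ℏ/(2Δx) = 6.277e-21 kg·m/s
3. Minimum kinetic energy:
   KE = (Δp)²/(2m) = (6.277e-21)²/(2 × 1.673e-27 kg)
   KE = 1.178e-14 J = 73.518 keV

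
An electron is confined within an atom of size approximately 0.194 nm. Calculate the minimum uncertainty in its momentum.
2.718 × 10^-25 kg·m/s

Using the Heisenberg uncertainty principle:
ΔxΔp ≥ ℏ/2

With Δx ≈ L = 1.940e-10 m (the confinement size):
Δp_min = ℏ/(2Δx)
Δp_min = (1.055e-34 J·s) / (2 × 1.940e-10 m)
Δp_min = 2.718e-25 kg·m/s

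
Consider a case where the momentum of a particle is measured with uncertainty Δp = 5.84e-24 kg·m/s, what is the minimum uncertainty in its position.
9.029 pm

Using the Heisenberg uncertainty principle:
ΔxΔp ≥ ℏ/2

The minimum uncertainty in position is:
Δx_min = ℏ/(2Δp)
Δx_min = (1.055e-34 J·s) / (2 × 5.840e-24 kg·m/s)
Δx_min = 9.029e-12 m = 9.029 pm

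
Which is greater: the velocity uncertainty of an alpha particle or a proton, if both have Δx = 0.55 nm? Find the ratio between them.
The proton has the larger minimum velocity uncertainty, by a ratio of 4.0.

For both particles, Δp_min = ℏ/(2Δx) = 9.587e-26 kg·m/s (same for both).

The velocity uncertainty is Δv = Δp/m:
- alpha particle: Δv = 9.587e-26 / 6.645e-27 = 1.443e+01 m/s = 14.428 m/s
- proton: Δv = 9.587e-26 / 1.673e-27 = 5.732e+01 m/s = 57.317 m/s

Ratio: 5.732e+01 / 1.443e+01 = 4.0

The lighter particle has larger velocity uncertainty because Δv ∝ 1/m.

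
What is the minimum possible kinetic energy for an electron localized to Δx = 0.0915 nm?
1.138 eV

Localizing a particle requires giving it sufficient momentum uncertainty:

1. From uncertainty principle: Δp ≥ ℏ/(2Δx)
   Δp_min = (1.055e-34 J·s) / (2 × 9.150e-11 m)
   Δp_min = 5.763e-25 kg·m/s

2. This momentum uncertainty corresponds to kinetic energy:
   KE ≈ (Δp)²/(2m) = (5.763e-25)²/(2 × 9.109e-31 kg)
   KE = 1.823e-19 J = 1.138 eV

Tighter localization requires more energy.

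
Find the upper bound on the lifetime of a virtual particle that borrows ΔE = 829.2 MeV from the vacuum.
3.969 × 10^-25 s

Using the energy-time uncertainty principle:
ΔEΔt ≥ ℏ/2

For a virtual particle borrowing energy ΔE, the maximum lifetime is:
Δt_max = ℏ/(2ΔE)

Converting energy:
ΔE = 829.2 MeV = 1.329e-10 J

Δt_max = (1.055e-34 J·s) / (2 × 1.329e-10 J)
Δt_max = 3.969e-25 s = 3.969 × 10^-25 s

Virtual particles with higher borrowed energy exist for shorter times.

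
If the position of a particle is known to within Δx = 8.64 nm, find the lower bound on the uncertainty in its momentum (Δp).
6.103 × 10^-27 kg·m/s

Using the Heisenberg uncertainty principle:
ΔxΔp ≥ ℏ/2

The minimum uncertainty in momentum is:
Δp_min = ℏ/(2Δx)
Δp_min = (1.055e-34 J·s) / (2 × 8.640e-09 m)
Δp_min = 6.103e-27 kg·m/s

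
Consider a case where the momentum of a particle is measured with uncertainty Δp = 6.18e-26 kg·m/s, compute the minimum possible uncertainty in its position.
853.213 pm

Using the Heisenberg uncertainty principle:
ΔxΔp ≥ ℏ/2

The minimum uncertainty in position is:
Δx_min = ℏ/(2Δp)
Δx_min = (1.055e-34 J·s) / (2 × 6.180e-26 kg·m/s)
Δx_min = 8.532e-10 m = 853.213 pm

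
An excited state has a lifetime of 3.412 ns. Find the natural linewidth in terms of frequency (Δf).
23.323 MHz

Using the energy-time uncertainty principle and E = hf:
ΔEΔt ≥ ℏ/2
hΔf·Δt ≥ ℏ/2

The minimum frequency uncertainty is:
Δf = ℏ/(2hτ) = 1/(4πτ)
Δf = 1/(4π × 3.412e-09 s)
Δf = 2.332e+07 Hz = 23.323 MHz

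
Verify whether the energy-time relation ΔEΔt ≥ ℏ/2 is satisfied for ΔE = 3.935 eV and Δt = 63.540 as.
No, it violates the uncertainty relation.

Calculate the product ΔEΔt:
ΔE = 3.935 eV = 6.305e-19 J
ΔEΔt = (6.305e-19 J) × (6.354e-17 s)
ΔEΔt = 4.006e-35 J·s

Compare to the minimum allowed value ℏ/2:
ℏ/2 = 5.273e-35 J·s

Since ΔEΔt = 4.006e-35 J·s < 5.273e-35 J·s = ℏ/2,
this violates the uncertainty relation.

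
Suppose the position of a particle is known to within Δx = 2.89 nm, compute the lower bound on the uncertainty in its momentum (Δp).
1.825 × 10^-26 kg·m/s

Using the Heisenberg uncertainty principle:
ΔxΔp ≥ ℏ/2

The minimum uncertainty in momentum is:
Δp_min = ℏ/(2Δx)
Δp_min = (1.055e-34 J·s) / (2 × 2.890e-09 m)
Δp_min = 1.825e-26 kg·m/s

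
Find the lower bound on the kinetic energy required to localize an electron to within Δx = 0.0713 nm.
1.874 eV

Localizing a particle requires giving it sufficient momentum uncertainty:

1. From uncertainty principle: Δp ≥ ℏ/(2Δx)
   Δp_min = (1.055e-34 J·s) / (2 × 7.130e-11 m)
   Δp_min = 7.395e-25 kg·m/s

2. This momentum uncertainty corresponds to kinetic energy:
   KE ≈ (Δp)²/(2m) = (7.395e-25)²/(2 × 9.109e-31 kg)
   KE = 3.002e-19 J = 1.874 eV

Tighter localization requires more energy.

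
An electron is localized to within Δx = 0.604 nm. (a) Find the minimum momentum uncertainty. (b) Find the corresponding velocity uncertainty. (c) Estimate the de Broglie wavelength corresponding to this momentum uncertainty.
(a) Δp_min = 8.730 × 10^-26 kg·m/s
(b) Δv_min = 95.834 km/s
(c) λ_dB = 7.590 nm

Step-by-step:

(a) From the uncertainty principle:
Δp_min = ℏ/(2Δx) = (1.055e-34 J·s)/(2 × 6.040e-10 m) = 8.730e-26 kg·m/s

(b) The velocity uncertainty:
Δv = Δp/m = (8.730e-26 kg·m/s)/(9.109e-31 kg) = 9.583e+04 m/s = 95.834 km/s

(c) The de Broglie wavelength for this momentum:
λ = h/p = (6.626e-34 J·s)/(8.730e-26 kg·m/s) = 7.590e-09 m = 7.590 nm

Note: The de Broglie wavelength is comparable to the localization size, as expected from wave-particle duality.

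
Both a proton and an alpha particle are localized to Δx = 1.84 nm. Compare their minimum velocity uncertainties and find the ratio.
The proton has the larger minimum velocity uncertainty, by a ratio of 4.0.

For both particles, Δp_min = ℏ/(2Δx) = 2.866e-26 kg·m/s (same for both).

The velocity uncertainty is Δv = Δp/m:
- proton: Δv = 2.866e-26 / 1.673e-27 = 1.713e+01 m/s = 17.133 m/s
- alpha particle: Δv = 2.866e-26 / 6.645e-27 = 4.313e+00 m/s = 4.313 m/s

Ratio: 1.713e+01 / 4.313e+00 = 4.0

The lighter particle has larger velocity uncertainty because Δv ∝ 1/m.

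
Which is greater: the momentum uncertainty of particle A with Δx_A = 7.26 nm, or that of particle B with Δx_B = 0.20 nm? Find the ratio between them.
Particle B has the larger minimum momentum uncertainty, by a factor of 36.30.

For each particle, the minimum momentum uncertainty is Δp_min = ℏ/(2Δx):

Particle A: Δp_A = ℏ/(2×7.260e-09 m) = 7.263e-27 kg·m/s
Particle B: Δp_B = ℏ/(2×2.000e-10 m) = 2.636e-25 kg·m/s

Ratio: Δp_B/Δp_A = 36.30

Since Δp_min ∝ 1/Δx, the particle with smaller position uncertainty (B) has larger momentum uncertainty.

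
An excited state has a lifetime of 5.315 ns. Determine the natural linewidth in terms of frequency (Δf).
14.972 MHz

Using the energy-time uncertainty principle and E = hf:
ΔEΔt ≥ ℏ/2
hΔf·Δt ≥ ℏ/2

The minimum frequency uncertainty is:
Δf = ℏ/(2hτ) = 1/(4πτ)
Δf = 1/(4π × 5.315e-09 s)
Δf = 1.497e+07 Hz = 14.972 MHz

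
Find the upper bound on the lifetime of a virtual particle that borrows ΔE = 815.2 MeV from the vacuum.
4.037 × 10^-25 s

Using the energy-time uncertainty principle:
ΔEΔt ≥ ℏ/2

For a virtual particle borrowing energy ΔE, the maximum lifetime is:
Δt_max = ℏ/(2ΔE)

Converting energy:
ΔE = 815.2 MeV = 1.306e-10 J

Δt_max = (1.055e-34 J·s) / (2 × 1.306e-10 J)
Δt_max = 4.037e-25 s = 4.037 × 10^-25 s

Virtual particles with higher borrowed energy exist for shorter times.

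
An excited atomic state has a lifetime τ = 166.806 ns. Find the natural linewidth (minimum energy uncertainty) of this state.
1.973 neV

Using the energy-time uncertainty principle:
ΔEΔt ≥ ℏ/2

The lifetime τ represents the time uncertainty Δt.
The natural linewidth (minimum energy uncertainty) is:

ΔE = ℏ/(2τ)
ΔE = (1.055e-34 J·s) / (2 × 1.668e-07 s)
ΔE = 3.161e-28 J = 1.973 neV

This natural linewidth limits the precision of spectroscopic measurements.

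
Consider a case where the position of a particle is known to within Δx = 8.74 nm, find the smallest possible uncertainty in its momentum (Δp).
6.033 × 10^-27 kg·m/s

Using the Heisenberg uncertainty principle:
ΔxΔp ≥ ℏ/2

The minimum uncertainty in momentum is:
Δp_min = ℏ/(2Δx)
Δp_min = (1.055e-34 J·s) / (2 × 8.740e-09 m)
Δp_min = 6.033e-27 kg·m/s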